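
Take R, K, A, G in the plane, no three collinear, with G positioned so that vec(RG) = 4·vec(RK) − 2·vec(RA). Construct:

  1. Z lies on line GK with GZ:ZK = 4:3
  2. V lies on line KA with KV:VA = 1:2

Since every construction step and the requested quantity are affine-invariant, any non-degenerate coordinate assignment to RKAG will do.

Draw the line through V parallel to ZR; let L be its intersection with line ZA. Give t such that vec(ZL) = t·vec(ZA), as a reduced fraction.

t = 7/12

Choose coordinates R = (0, 0), K = (1, 0), A = (0, 1), G = (4, -2).
1. Z lies on line GK with GZ:ZK = 4:3 ⇒ Z = (16/7, -6/7)
2. V lies on line KA with KV:VA = 1:2 ⇒ V = (2/3, 1/3)
through V parallel to ZR: direction (-16/7, 6/7); meets ZA at L = (20/21, 19/84)
L = Z + t·(A−Z) with t = 7/12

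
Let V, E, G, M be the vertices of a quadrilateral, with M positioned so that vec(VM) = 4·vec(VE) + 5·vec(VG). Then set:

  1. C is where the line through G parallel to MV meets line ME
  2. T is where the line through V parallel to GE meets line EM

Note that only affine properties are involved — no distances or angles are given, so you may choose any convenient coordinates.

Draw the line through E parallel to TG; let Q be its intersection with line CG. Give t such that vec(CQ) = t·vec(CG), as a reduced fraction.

t = 72/77

Work in coordinates with V = (0, 0), E = (1, 0), G = (0, 1), M = (4, 5).
1. C is where the line through G parallel to MV meets line ME ⇒ C = (32/5, 9)
2. T is where the line through V parallel to GE meets line EM ⇒ T = (5/8, -5/8)
through E parallel to TG: direction (-5/8, 13/8); meets CG at Q = (32/77, 117/77)
Q = C + t·(G−C) with t = 72/77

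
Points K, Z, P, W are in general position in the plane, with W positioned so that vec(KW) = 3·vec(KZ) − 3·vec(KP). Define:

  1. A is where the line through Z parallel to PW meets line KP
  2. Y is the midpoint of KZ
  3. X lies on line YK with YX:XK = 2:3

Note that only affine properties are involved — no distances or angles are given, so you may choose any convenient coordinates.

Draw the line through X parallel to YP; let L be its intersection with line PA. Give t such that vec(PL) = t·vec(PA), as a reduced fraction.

t = -6/5

Choose coordinates K = (0, 0), Z = (1, 0), P = (0, 1), W = (3, -3).
1. A is where the line through Z parallel to PW meets line KP ⇒ A = (0, 4/3)
2. Y is the midpoint of KZ ⇒ Y = (1/2, 0)
3. X lies on line YK with YX:XK = 2:3 ⇒ X = (3/10, 0)
through X parallel to YP: direction (-1/2, 1); meets PA at L = (0, 3/5)
L = P + t·(A−P) with t = -6/5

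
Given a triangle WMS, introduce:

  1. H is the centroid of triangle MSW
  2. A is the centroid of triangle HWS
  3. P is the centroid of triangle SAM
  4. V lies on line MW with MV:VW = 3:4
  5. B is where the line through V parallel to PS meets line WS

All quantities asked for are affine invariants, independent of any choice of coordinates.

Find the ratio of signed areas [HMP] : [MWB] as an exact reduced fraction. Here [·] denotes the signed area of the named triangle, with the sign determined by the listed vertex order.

Work in coordinates with W = (0, 0), M = (1, 0), S = (0, 1).
1. H is the centroid of triangle MSW ⇒ H = (1/3, 1/3)
2. A is the centroid of triangle HWS ⇒ A = (1/9, 4/9)
3. P is the centroid of triangle SAM ⇒ P = (10/27, 13/27)
4. V lies on line MW with MV:VW = 3:4 ⇒ V = (4/7, 0)
5. B is where the line through V parallel to PS meets line WS ⇒ B = (0, 4/5)
2·[HMP] = 1/9, 2·[MWB] = -4/5
[HMP]:[MWB] = 1/9:-4/5 = -5/36

[HMP]:[MWB] = -5/36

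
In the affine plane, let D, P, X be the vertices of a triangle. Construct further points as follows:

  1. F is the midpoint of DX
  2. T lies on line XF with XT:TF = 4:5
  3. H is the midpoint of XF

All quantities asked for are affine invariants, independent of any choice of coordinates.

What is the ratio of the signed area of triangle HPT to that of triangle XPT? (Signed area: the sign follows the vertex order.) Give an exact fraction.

[HPT]:[XPT] = -1/8

Choose coordinates D = (0, 0), P = (1, 0), X = (0, 1).
1. F is the midpoint of DX ⇒ F = (0, 1/2)
2. T lies on line XF with XT:TF = 4:5 ⇒ T = (0, 7/9)
3. H is the midpoint of XF ⇒ H = (0, 3/4)
2·[HPT] = 1/36, 2·[XPT] = -2/9
[HPT]:[XPT] = 1/36:-2/9 = -1/8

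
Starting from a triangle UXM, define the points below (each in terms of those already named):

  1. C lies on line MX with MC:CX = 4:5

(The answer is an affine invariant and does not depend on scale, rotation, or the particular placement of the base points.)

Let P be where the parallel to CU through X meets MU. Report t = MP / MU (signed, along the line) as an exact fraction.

t = 9/4

Work in coordinates with U = (0, 0), X = (1, 0), M = (0, 1).
1. C lies on line MX with MC:CX = 4:5 ⇒ C = (4/9, 5/9)
through X parallel to CU: direction (-4/9, -5/9); meets MU at P = (0, -5/4)
P = M + t·(U−M) with t = 9/4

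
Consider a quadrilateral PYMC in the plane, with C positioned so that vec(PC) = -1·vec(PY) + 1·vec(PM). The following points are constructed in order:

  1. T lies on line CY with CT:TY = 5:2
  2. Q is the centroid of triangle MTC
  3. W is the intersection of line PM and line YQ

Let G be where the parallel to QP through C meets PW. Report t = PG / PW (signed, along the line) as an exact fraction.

t = -75/16

Assign P = (0, 0), Y = (1, 0), M = (0, 1), C = (-1, 1) — the answer is frame-independent, so this choice is without loss of generality.
1. T lies on line CY with CT:TY = 5:2 ⇒ T = (3/7, 2/7)
2. Q is the centroid of triangle MTC ⇒ Q = (-4/21, 16/21)
3. W is the intersection of line PM and line YQ ⇒ W = (0, 16/25)
through C parallel to QP: direction (4/21, -16/21); meets PW at G = (0, -3)
G = P + t·(W−P) with t = -75/16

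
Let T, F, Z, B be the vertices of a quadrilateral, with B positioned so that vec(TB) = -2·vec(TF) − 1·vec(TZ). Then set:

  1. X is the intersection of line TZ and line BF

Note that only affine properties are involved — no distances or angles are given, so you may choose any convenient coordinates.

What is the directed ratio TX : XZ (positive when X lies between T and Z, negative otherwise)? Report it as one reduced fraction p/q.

Set T = (0, 0), F = (1, 0), Z = (0, 1), B = (-2, -1); any affine frame gives the same invariant.
1. X is the intersection of line TZ and line BF ⇒ X = (0, -1/3)
X = T + t·(Z−T) with t = -1/3, so TX:XZ = t:(1−t) = -1/3:4/3

TX:XZ = -1/4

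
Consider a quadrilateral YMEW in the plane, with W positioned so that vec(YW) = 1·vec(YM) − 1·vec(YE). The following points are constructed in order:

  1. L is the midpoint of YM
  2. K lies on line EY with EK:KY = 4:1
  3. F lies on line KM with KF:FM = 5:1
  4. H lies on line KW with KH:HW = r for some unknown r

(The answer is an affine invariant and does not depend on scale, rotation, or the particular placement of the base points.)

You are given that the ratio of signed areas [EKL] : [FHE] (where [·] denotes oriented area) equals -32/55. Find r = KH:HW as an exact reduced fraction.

Work in coordinates with Y = (0, 0), M = (1, 0), E = (0, 1), W = (1, -1).
1. L is the midpoint of YM ⇒ L = (1/2, 0)
2. K lies on line EY with EK:KY = 4:1 ⇒ K = (0, 1/5)
3. F lies on line KM with KF:FM = 5:1 ⇒ F = (5/6, 1/30)
4. With KH:HW = r, write λ = r/(r+1) so H = K + λ·(W−K); H is affine-linear in λ
Every point depending on H is an affine combination of H and λ-independent points, so each such coordinate is linear in λ; the λ² term in each signed area is a multiple of (W−K)×(W−K) = 0, so 2·[EKL] and 2·[FHE] are each linear in λ. Evaluating at λ=0 and λ=1:
  2·[EKL] = 2/5,   2·[FHE] = -1/30·λ − 2/3
So [EKL]:[FHE] = (2/5) / (-1/30·λ − 2/3). Setting this equal to -32/55:
  2/5 = -32/55·(-1/30·λ − 2/3)  ⇒  λ = 5/8
Then r = λ/(1−λ) = (5/8)/(3/8) = 5/3. Check: with r = 5/3, H = (5/8, -11/20) and [EKL]:[FHE] = -32/55 as required.

r = 5/3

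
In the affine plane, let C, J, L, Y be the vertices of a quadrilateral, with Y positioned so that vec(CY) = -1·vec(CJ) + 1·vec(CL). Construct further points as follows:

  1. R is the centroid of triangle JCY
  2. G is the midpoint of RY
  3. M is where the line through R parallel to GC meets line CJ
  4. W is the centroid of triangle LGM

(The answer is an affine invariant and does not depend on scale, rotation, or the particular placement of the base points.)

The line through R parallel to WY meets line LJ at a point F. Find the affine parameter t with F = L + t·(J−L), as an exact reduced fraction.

t = 22/17

Assign C = (0, 0), J = (1, 0), L = (0, 1), Y = (-1, 1) — the answer is frame-independent, so this choice is without loss of generality.
1. R is the centroid of triangle JCY ⇒ R = (0, 1/3)
2. G is the midpoint of RY ⇒ G = (-1/2, 2/3)
3. M is where the line through R parallel to GC meets line CJ ⇒ M = (1/4, 0)
4. W is the centroid of triangle LGM ⇒ W = (-1/12, 5/9)
through R parallel to WY: direction (-11/12, 4/9); meets LJ at F = (22/17, -5/17)
F = L + t·(J−L) with t = 22/17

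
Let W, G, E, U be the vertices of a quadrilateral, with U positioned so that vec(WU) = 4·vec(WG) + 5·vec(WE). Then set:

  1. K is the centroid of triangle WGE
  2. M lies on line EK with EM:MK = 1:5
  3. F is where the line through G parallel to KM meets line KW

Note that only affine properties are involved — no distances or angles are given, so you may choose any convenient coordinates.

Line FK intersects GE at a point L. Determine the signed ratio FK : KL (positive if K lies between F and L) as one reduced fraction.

Choose coordinates W = (0, 0), G = (1, 0), E = (0, 1), U = (4, 5).
1. K is the centroid of triangle WGE ⇒ K = (1/3, 1/3)
2. M lies on line EK with EM:MK = 1:5 ⇒ M = (1/18, 8/9)
3. F is where the line through G parallel to KM meets line KW ⇒ F = (2/3, 2/3)
line FK meets GE at L = (1/2, 1/2)
K = F + t·(L−F) with t = 2, so FK:KL = 2:-1

FK:KL = -2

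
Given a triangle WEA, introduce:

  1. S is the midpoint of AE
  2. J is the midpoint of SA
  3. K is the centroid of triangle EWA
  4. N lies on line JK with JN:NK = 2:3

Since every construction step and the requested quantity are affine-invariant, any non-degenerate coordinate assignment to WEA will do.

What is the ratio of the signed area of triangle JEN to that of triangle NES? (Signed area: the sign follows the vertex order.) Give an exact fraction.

[JEN]:[NES] = -3/2

Set W = (0, 0), E = (1, 0), A = (0, 1); any affine frame gives the same invariant.
1. S is the midpoint of AE ⇒ S = (1/2, 1/2)
2. J is the midpoint of SA ⇒ J = (1/4, 3/4)
3. K is the centroid of triangle EWA ⇒ K = (1/3, 1/3)
4. N lies on line JK with JN:NK = 2:3 ⇒ N = (17/60, 7/12)
2·[JEN] = -1/10, 2·[NES] = 1/15
[JEN]:[NES] = -1/10:1/15 = -3/2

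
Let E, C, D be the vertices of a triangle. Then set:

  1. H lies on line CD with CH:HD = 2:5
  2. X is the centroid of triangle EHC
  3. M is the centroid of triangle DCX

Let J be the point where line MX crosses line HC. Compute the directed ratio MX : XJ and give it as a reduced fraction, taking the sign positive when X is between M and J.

MX:XJ = -2/3

Work in coordinates with E = (0, 0), C = (1, 0), D = (0, 1).
1. H lies on line CD with CH:HD = 2:5 ⇒ H = (5/7, 2/7)
2. X is the centroid of triangle EHC ⇒ X = (4/7, 2/21)
3. M is the centroid of triangle DCX ⇒ M = (11/21, 23/63)
line MX meets HC at J = (1/2, 1/2)
X = M + t·(J−M) with t = -2, so MX:XJ = -2:3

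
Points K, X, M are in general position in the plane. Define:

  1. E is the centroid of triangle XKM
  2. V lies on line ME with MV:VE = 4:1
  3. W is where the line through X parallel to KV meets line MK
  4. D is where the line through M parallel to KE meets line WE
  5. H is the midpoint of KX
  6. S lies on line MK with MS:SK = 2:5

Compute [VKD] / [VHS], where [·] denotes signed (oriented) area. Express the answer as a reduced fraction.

[VKD]:[VHS] = 17/7

Set K = (0, 0), X = (1, 0), M = (0, 1); any affine frame gives the same invariant.
1. E is the centroid of triangle XKM ⇒ E = (1/3, 1/3)
2. V lies on line ME with MV:VE = 4:1 ⇒ V = (4/15, 7/15)
3. W is where the line through X parallel to KV meets line MK ⇒ W = (0, -7/4)
4. D is where the line through M parallel to KE meets line WE ⇒ D = (11/21, 32/21)
5. H is the midpoint of KX ⇒ H = (1/2, 0)
6. S lies on line MK with MS:SK = 2:5 ⇒ S = (0, 5/7)
2·[VKD] = -17/105, 2·[VHS] = -1/15
[VKD]:[VHS] = -17/105:-1/15 = 17/7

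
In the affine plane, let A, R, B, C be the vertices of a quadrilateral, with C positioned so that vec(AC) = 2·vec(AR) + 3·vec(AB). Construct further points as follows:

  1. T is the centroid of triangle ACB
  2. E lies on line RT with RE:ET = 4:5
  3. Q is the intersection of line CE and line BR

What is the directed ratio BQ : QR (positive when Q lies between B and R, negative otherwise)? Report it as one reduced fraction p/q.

Set A = (0, 0), R = (1, 0), B = (0, 1), C = (2, 3); any affine frame gives the same invariant.
1. T is the centroid of triangle ACB ⇒ T = (2/3, 4/3)
2. E lies on line RT with RE:ET = 4:5 ⇒ E = (23/27, 16/27)
3. Q is the intersection of line CE and line BR ⇒ Q = (17/24, 7/24)
Q = B + t·(R−B) with t = 17/24, so BQ:QR = t:(1−t) = 17/24:7/24

BQ:QR = 17/7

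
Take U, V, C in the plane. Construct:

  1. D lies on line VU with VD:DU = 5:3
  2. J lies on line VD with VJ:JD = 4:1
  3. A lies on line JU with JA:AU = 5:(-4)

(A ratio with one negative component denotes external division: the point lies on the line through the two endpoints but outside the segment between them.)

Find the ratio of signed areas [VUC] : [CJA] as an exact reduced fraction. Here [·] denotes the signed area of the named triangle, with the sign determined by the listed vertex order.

Work in coordinates with U = (0, 0), V = (1, 0), C = (0, 1).
1. D lies on line VU with VD:DU = 5:3 ⇒ D = (3/8, 0)
2. J lies on line VD with VJ:JD = 4:1 ⇒ J = (1/2, 0)
3. A lies on line JU with JA:AU = 5:(-4) ⇒ A = (-2, 0)
2·[VUC] = -1, 2·[CJA] = -5/2
[VUC]:[CJA] = -1:-5/2 = 2/5

[VUC]:[CJA] = 2/5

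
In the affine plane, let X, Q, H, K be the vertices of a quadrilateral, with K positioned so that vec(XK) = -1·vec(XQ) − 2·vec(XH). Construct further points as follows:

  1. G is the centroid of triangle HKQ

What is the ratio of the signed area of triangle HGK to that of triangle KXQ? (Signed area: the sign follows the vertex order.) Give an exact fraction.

Set X = (0, 0), Q = (1, 0), H = (0, 1), K = (-1, -2); any affine frame gives the same invariant.
1. G is the centroid of triangle HKQ ⇒ G = (0, -1/3)
2·[HGK] = -4/3, 2·[KXQ] = -2
[HGK]:[KXQ] = -4/3:-2 = 2/3

[HGK]:[KXQ] = 2/3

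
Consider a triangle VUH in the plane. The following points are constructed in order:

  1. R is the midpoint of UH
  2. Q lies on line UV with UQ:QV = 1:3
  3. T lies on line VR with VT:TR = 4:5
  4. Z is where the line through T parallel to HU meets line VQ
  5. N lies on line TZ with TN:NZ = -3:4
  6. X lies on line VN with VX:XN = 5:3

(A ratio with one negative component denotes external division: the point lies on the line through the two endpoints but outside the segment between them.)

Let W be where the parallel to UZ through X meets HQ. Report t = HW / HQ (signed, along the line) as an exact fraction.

Work in coordinates with V = (0, 0), U = (1, 0), H = (0, 1).
1. R is the midpoint of UH ⇒ R = (1/2, 1/2)
2. Q lies on line UV with UQ:QV = 1:3 ⇒ Q = (3/4, 0)
3. T lies on line VR with VT:TR = 4:5 ⇒ T = (2/9, 2/9)
4. Z is where the line through T parallel to HU meets line VQ ⇒ Z = (4/9, 0)
5. N lies on line TZ with TN:NZ = -3:4 ⇒ N = (-4/9, 8/9)
6. X lies on line VN with VX:XN = 5:3 ⇒ X = (-5/18, 5/9)
through X parallel to UZ: direction (-5/9, 0); meets HQ at W = (1/3, 5/9)
W = H + t·(Q−H) with t = 4/9

t = 4/9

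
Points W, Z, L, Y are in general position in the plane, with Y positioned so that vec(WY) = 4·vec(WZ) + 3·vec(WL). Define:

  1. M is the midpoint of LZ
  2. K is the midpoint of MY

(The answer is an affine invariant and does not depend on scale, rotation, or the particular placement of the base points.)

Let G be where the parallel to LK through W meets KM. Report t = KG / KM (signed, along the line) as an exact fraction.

Work in coordinates with W = (0, 0), Z = (1, 0), L = (0, 1), Y = (4, 3).
1. M is the midpoint of LZ ⇒ M = (1/2, 1/2)
2. K is the midpoint of MY ⇒ K = (9/4, 7/4)
through W parallel to LK: direction (9/4, 3/4); meets KM at G = (-3/8, -1/8)
G = K + t·(M−K) with t = 3/2

t = 3/2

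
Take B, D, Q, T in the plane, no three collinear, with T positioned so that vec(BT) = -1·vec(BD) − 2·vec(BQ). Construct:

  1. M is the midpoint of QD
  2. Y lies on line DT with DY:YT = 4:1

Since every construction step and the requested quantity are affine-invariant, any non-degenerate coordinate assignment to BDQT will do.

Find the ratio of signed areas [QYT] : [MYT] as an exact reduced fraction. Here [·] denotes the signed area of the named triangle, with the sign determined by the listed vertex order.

[QYT]:[MYT] = 2

Assign B = (0, 0), D = (1, 0), Q = (0, 1), T = (-1, -2) — the answer is frame-independent, so this choice is without loss of generality.
1. M is the midpoint of QD ⇒ M = (1/2, 1/2)
2. Y lies on line DT with DY:YT = 4:1 ⇒ Y = (-3/5, -8/5)
2·[QYT] = -4/5, 2·[MYT] = -2/5
[QYT]:[MYT] = -4/5:-2/5 = 2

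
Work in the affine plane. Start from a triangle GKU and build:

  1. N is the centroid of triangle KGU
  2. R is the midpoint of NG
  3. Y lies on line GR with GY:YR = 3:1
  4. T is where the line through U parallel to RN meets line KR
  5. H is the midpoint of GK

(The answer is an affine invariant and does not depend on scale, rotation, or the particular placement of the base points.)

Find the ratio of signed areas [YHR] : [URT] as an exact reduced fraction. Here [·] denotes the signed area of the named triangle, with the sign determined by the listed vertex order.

Choose coordinates G = (0, 0), K = (1, 0), U = (0, 1).
1. N is the centroid of triangle KGU ⇒ N = (1/3, 1/3)
2. R is the midpoint of NG ⇒ R = (1/6, 1/6)
3. Y lies on line GR with GY:YR = 3:1 ⇒ Y = (1/8, 1/8)
4. T is where the line through U parallel to RN meets line KR ⇒ T = (-2/3, 1/3)
5. H is the midpoint of GK ⇒ H = (1/2, 0)
2·[YHR] = 1/48, 2·[URT] = -2/3
[YHR]:[URT] = 1/48:-2/3 = -1/32

[YHR]:[URT] = -1/32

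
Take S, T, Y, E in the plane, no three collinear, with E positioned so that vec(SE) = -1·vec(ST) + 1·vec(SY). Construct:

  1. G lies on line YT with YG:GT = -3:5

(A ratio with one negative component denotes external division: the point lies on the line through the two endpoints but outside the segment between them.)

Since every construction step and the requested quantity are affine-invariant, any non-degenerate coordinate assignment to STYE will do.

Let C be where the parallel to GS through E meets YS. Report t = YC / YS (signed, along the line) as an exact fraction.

Choose coordinates S = (0, 0), T = (1, 0), Y = (0, 1), E = (-1, 1).
1. G lies on line YT with YG:GT = -3:5 ⇒ G = (-3/2, 5/2)
through E parallel to GS: direction (3/2, -5/2); meets YS at C = (0, -2/3)
C = Y + t·(S−Y) with t = 5/3

t = 5/3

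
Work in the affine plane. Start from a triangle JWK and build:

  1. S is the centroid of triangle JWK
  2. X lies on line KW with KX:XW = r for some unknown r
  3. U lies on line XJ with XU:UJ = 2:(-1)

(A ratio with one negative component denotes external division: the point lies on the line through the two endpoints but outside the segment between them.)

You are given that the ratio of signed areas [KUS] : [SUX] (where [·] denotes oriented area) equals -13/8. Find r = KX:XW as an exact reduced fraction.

r = 1/5

Work in coordinates with J = (0, 0), W = (1, 0), K = (0, 1).
1. S is the centroid of triangle JWK ⇒ S = (1/3, 1/3)
2. With KX:XW = r, write λ = r/(r+1) so X = K + λ·(W−K); X is affine-linear in λ
3. U lies on line XJ with XU:UJ = 2:(-1) ⇒ U is an affine combination of earlier points and hence also affine-linear in λ
Every point depending on X is an affine combination of X and λ-independent points, so each such coordinate is linear in λ; the λ² term in each signed area is a multiple of (W−K)×(W−K) = 0, so 2·[KUS] and 2·[SUX] are each linear in λ. Evaluating at λ=0 and λ=1:
  2·[KUS] = 1/3·λ + 2/3,   2·[SUX] = 4/3·λ − 2/3
So [KUS]:[SUX] = (1/3·λ + 2/3) / (4/3·λ − 2/3). Setting this equal to -13/8:
  1/3·λ + 2/3 = -13/8·(4/3·λ − 2/3)  ⇒  λ = 1/6
Then r = λ/(1−λ) = (1/6)/(5/6) = 1/5. Check: with r = 1/5, X = (1/6, 5/6) and [KUS]:[SUX] = -13/8 as required.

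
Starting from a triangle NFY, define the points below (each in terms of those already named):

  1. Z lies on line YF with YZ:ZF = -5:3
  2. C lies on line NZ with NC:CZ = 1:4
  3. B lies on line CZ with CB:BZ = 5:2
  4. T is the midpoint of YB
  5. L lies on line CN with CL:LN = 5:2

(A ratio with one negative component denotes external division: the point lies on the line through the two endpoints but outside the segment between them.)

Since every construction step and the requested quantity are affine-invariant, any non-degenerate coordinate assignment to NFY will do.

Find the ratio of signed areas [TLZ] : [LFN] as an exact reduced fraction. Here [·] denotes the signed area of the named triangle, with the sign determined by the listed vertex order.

[TLZ]:[LFN] = 55/4

Work in coordinates with N = (0, 0), F = (1, 0), Y = (0, 1).
1. Z lies on line YF with YZ:ZF = -5:3 ⇒ Z = (5/2, -3/2)
2. C lies on line NZ with NC:CZ = 1:4 ⇒ C = (1/2, -3/10)
3. B lies on line CZ with CB:BZ = 5:2 ⇒ B = (27/14, -81/70)
4. T is the midpoint of YB ⇒ T = (27/28, -11/140)
5. L lies on line CN with CL:LN = 5:2 ⇒ L = (1/7, -3/35)
2·[TLZ] = 33/28, 2·[LFN] = 3/35
[TLZ]:[LFN] = 33/28:3/35 = 55/4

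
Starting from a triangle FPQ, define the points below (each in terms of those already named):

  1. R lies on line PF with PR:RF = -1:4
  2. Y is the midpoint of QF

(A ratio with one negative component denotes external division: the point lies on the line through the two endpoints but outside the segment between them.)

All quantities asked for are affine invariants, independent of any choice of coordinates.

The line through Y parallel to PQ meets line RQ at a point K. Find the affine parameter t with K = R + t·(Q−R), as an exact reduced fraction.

t = 5/2

Work in coordinates with F = (0, 0), P = (1, 0), Q = (0, 1).
1. R lies on line PF with PR:RF = -1:4 ⇒ R = (4/3, 0)
2. Y is the midpoint of QF ⇒ Y = (0, 1/2)
through Y parallel to PQ: direction (-1, 1); meets RQ at K = (-2, 5/2)
K = R + t·(Q−R) with t = 5/2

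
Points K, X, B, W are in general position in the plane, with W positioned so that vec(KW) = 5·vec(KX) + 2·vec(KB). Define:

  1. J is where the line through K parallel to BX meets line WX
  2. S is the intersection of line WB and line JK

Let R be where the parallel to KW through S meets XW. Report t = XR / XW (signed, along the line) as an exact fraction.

t = 47/12

Set K = (0, 0), X = (1, 0), B = (0, 1), W = (5, 2); any affine frame gives the same invariant.
1. J is where the line through K parallel to BX meets line WX ⇒ J = (1/3, -1/3)
2. S is the intersection of line WB and line JK ⇒ S = (-5/6, 5/6)
through S parallel to KW: direction (5, 2); meets XW at R = (50/3, 47/6)
R = X + t·(W−X) with t = 47/12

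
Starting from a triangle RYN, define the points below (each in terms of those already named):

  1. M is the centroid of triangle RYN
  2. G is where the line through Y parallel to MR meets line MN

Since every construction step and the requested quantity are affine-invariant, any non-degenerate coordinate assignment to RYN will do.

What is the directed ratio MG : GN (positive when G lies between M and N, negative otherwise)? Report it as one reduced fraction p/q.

MG:GN = -1/2

Assign R = (0, 0), Y = (1, 0), N = (0, 1) — the answer is frame-independent, so this choice is without loss of generality.
1. M is the centroid of triangle RYN ⇒ M = (1/3, 1/3)
2. G is where the line through Y parallel to MR meets line MN ⇒ G = (2/3, -1/3)
G = M + t·(N−M) with t = -1, so MG:GN = t:(1−t) = -1:2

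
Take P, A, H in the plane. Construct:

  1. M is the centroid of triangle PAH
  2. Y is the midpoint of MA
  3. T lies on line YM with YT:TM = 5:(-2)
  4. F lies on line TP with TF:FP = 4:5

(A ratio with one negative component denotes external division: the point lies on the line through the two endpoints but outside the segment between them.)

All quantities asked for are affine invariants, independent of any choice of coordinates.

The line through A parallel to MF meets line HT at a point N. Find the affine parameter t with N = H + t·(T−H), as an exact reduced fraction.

t = 29/13

Set P = (0, 0), A = (1, 0), H = (0, 1); any affine frame gives the same invariant.
1. M is the centroid of triangle PAH ⇒ M = (1/3, 1/3)
2. Y is the midpoint of MA ⇒ Y = (2/3, 1/6)
3. T lies on line YM with YT:TM = 5:(-2) ⇒ T = (1/9, 4/9)
4. F lies on line TP with TF:FP = 4:5 ⇒ F = (5/81, 20/81)
through A parallel to MF: direction (-22/81, -7/81); meets HT at N = (29/117, -28/117)
N = H + t·(T−H) with t = 29/13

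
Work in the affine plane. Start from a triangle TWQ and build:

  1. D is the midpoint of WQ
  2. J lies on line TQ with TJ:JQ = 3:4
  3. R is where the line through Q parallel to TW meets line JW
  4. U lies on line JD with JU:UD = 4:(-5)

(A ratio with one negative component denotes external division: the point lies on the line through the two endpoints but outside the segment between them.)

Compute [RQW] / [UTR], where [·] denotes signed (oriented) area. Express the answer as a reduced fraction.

Set T = (0, 0), W = (1, 0), Q = (0, 1); any affine frame gives the same invariant.
1. D is the midpoint of WQ ⇒ D = (1/2, 1/2)
2. J lies on line TQ with TJ:JQ = 3:4 ⇒ J = (0, 3/7)
3. R is where the line through Q parallel to TW meets line JW ⇒ R = (-4/3, 1)
4. U lies on line JD with JU:UD = 4:(-5) ⇒ U = (-2, 1/7)
2·[RQW] = -4/3, 2·[UTR] = 38/21
[RQW]:[UTR] = -4/3:38/21 = -14/19

[RQW]:[UTR] = -14/19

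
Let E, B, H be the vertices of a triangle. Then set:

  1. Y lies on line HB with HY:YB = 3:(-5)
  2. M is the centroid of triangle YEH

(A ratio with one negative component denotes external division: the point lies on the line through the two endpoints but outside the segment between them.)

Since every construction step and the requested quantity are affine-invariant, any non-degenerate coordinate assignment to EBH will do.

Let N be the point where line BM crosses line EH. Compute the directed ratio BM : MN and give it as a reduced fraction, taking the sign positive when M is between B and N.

Choose coordinates E = (0, 0), B = (1, 0), H = (0, 1).
1. Y lies on line HB with HY:YB = 3:(-5) ⇒ Y = (-3/2, 5/2)
2. M is the centroid of triangle YEH ⇒ M = (-1/2, 7/6)
line BM meets EH at N = (0, 7/9)
M = B + t·(N−B) with t = 3/2, so BM:MN = 3/2:-1/2

BM:MN = -3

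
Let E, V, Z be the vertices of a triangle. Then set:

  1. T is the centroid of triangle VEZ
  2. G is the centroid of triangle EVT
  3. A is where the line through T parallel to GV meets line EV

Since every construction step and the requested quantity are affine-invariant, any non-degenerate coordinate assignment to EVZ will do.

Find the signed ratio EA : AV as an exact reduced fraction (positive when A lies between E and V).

Work in coordinates with E = (0, 0), V = (1, 0), Z = (0, 1).
1. T is the centroid of triangle VEZ ⇒ T = (1/3, 1/3)
2. G is the centroid of triangle EVT ⇒ G = (4/9, 1/9)
3. A is where the line through T parallel to GV meets line EV ⇒ A = (2, 0)
A = E + t·(V−E) with t = 2, so EA:AV = t:(1−t) = 2:-1

EA:AV = -2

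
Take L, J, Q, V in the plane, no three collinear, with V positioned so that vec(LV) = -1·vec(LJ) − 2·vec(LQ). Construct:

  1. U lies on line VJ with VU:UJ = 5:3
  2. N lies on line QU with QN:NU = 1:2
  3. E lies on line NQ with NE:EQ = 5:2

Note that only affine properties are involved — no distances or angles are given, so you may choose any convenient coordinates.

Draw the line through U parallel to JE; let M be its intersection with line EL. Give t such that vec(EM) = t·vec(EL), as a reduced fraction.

t = 57/35

Work in coordinates with L = (0, 0), J = (1, 0), Q = (0, 1), V = (-1, -2).
1. U lies on line VJ with VU:UJ = 5:3 ⇒ U = (1/4, -3/4)
2. N lies on line QU with QN:NU = 1:2 ⇒ N = (1/12, 5/12)
3. E lies on line NQ with NE:EQ = 5:2 ⇒ E = (1/42, 5/6)
through U parallel to JE: direction (-41/42, 5/6); meets EL at M = (-11/735, -11/21)
M = E + t·(L−E) with t = 57/35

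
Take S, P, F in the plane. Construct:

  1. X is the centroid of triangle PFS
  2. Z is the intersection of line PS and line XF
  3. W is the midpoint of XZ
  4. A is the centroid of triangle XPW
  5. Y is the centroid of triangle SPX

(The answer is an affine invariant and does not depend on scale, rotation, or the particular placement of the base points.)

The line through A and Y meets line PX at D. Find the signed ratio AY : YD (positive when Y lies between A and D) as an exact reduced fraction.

AY:YD = -3/4

Set S = (0, 0), P = (1, 0), F = (0, 1); any affine frame gives the same invariant.
1. X is the centroid of triangle PFS ⇒ X = (1/3, 1/3)
2. Z is the intersection of line PS and line XF ⇒ Z = (1/2, 0)
3. W is the midpoint of XZ ⇒ W = (5/12, 1/6)
4. A is the centroid of triangle XPW ⇒ A = (7/12, 1/6)
5. Y is the centroid of triangle SPX ⇒ Y = (4/9, 1/9)
line AY meets PX at D = (17/27, 5/27)
Y = A + t·(D−A) with t = -3, so AY:YD = -3:4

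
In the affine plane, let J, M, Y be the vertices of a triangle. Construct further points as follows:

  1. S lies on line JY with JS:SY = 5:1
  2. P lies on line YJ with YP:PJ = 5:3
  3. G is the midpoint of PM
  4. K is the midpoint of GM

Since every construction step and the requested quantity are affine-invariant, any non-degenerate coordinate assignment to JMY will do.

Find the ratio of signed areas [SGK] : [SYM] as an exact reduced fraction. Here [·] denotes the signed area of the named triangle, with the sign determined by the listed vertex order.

[SGK]:[SYM] = -11/16

Choose coordinates J = (0, 0), M = (1, 0), Y = (0, 1).
1. S lies on line JY with JS:SY = 5:1 ⇒ S = (0, 5/6)
2. P lies on line YJ with YP:PJ = 5:3 ⇒ P = (0, 3/8)
3. G is the midpoint of PM ⇒ G = (1/2, 3/16)
4. K is the midpoint of GM ⇒ K = (3/4, 3/32)
2·[SGK] = 11/96, 2·[SYM] = -1/6
[SGK]:[SYM] = 11/96:-1/6 = -11/16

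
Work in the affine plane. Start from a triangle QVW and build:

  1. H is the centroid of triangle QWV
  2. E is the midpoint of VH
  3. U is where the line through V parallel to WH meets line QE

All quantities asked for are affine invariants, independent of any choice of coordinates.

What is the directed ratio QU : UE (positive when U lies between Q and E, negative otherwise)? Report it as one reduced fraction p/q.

QU:UE = -4

Assign Q = (0, 0), V = (1, 0), W = (0, 1) — the answer is frame-independent, so this choice is without loss of generality.
1. H is the centroid of triangle QWV ⇒ H = (1/3, 1/3)
2. E is the midpoint of VH ⇒ E = (2/3, 1/6)
3. U is where the line through V parallel to WH meets line QE ⇒ U = (8/9, 2/9)
U = Q + t·(E−Q) with t = 4/3, so QU:UE = t:(1−t) = 4/3:-1/3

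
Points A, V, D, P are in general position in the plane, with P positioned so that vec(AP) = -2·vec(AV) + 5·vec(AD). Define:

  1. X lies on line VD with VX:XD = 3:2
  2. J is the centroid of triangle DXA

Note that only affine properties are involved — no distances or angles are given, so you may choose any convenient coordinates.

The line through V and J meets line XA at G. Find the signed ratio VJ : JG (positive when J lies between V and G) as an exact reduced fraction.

Set A = (0, 0), V = (1, 0), D = (0, 1), P = (-2, 5); any affine frame gives the same invariant.
1. X lies on line VD with VX:XD = 3:2 ⇒ X = (2/5, 3/5)
2. J is the centroid of triangle DXA ⇒ J = (2/15, 8/15)
line VJ meets XA at G = (16/55, 24/55)
J = V + t·(G−V) with t = 11/9, so VJ:JG = 11/9:-2/9

VJ:JG = -11/2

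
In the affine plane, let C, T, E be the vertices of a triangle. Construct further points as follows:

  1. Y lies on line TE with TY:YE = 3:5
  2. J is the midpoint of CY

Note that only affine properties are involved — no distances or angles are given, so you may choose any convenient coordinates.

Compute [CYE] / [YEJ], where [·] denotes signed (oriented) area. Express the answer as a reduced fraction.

Set C = (0, 0), T = (1, 0), E = (0, 1); any affine frame gives the same invariant.
1. Y lies on line TE with TY:YE = 3:5 ⇒ Y = (5/8, 3/8)
2. J is the midpoint of CY ⇒ J = (5/16, 3/16)
2·[CYE] = 5/8, 2·[YEJ] = 5/16
[CYE]:[YEJ] = 5/8:5/16 = 2

[CYE]:[YEJ] = 2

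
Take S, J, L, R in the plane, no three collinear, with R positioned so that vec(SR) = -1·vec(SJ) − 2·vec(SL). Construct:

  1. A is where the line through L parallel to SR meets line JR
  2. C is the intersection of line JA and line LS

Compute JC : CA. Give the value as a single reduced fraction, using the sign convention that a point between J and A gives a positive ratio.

Work in coordinates with S = (0, 0), J = (1, 0), L = (0, 1), R = (-1, -2).
1. A is where the line through L parallel to SR meets line JR ⇒ A = (-2, -3)
2. C is the intersection of line JA and line LS ⇒ C = (0, -1)
C = J + t·(A−J) with t = 1/3, so JC:CA = t:(1−t) = 1/3:2/3

JC:CA = 1/2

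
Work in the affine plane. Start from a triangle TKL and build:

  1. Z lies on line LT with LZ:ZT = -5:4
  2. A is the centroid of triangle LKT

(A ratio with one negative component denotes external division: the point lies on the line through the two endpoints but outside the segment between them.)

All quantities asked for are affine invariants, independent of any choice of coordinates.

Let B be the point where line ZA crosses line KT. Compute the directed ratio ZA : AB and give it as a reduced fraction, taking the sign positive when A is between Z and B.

Work in coordinates with T = (0, 0), K = (1, 0), L = (0, 1).
1. Z lies on line LT with LZ:ZT = -5:4 ⇒ Z = (0, -4)
2. A is the centroid of triangle LKT ⇒ A = (1/3, 1/3)
line ZA meets KT at B = (4/13, 0)
A = Z + t·(B−Z) with t = 13/12, so ZA:AB = 13/12:-1/12

ZA:AB = -13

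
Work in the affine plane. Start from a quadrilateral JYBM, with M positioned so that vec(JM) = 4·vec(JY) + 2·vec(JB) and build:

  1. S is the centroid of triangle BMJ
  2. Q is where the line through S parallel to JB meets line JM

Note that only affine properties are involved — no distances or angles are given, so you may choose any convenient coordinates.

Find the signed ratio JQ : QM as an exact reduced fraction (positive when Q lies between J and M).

JQ:QM = 1/2

Choose coordinates J = (0, 0), Y = (1, 0), B = (0, 1), M = (4, 2).
1. S is the centroid of triangle BMJ ⇒ S = (4/3, 1)
2. Q is where the line through S parallel to JB meets line JM ⇒ Q = (4/3, 2/3)
Q = J + t·(M−J) with t = 1/3, so JQ:QM = t:(1−t) = 1/3:2/3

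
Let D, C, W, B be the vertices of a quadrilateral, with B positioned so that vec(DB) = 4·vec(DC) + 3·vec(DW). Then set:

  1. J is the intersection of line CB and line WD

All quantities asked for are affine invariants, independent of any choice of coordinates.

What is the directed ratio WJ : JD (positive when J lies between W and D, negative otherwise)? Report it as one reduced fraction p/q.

WJ:JD = -2

Choose coordinates D = (0, 0), C = (1, 0), W = (0, 1), B = (4, 3).
1. J is the intersection of line CB and line WD ⇒ J = (0, -1)
J = W + t·(D−W) with t = 2, so WJ:JD = t:(1−t) = 2:-1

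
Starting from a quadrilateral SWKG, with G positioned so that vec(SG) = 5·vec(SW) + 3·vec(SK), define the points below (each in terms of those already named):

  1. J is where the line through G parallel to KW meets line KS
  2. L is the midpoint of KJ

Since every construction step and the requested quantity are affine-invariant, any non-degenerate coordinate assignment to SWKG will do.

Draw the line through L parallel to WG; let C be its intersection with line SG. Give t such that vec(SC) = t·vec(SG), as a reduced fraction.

t = -6

Work in coordinates with S = (0, 0), W = (1, 0), K = (0, 1), G = (5, 3).
1. J is where the line through G parallel to KW meets line KS ⇒ J = (0, 8)
2. L is the midpoint of KJ ⇒ L = (0, 9/2)
through L parallel to WG: direction (4, 3); meets SG at C = (-30, -18)
C = S + t·(G−S) with t = -6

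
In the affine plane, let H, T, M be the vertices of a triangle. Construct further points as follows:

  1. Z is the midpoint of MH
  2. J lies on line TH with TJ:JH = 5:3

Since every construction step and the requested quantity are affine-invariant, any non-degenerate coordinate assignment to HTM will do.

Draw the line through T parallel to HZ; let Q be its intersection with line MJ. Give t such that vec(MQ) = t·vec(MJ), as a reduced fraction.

t = 8/3

Set H = (0, 0), T = (1, 0), M = (0, 1); any affine frame gives the same invariant.
1. Z is the midpoint of MH ⇒ Z = (0, 1/2)
2. J lies on line TH with TJ:JH = 5:3 ⇒ J = (3/8, 0)
through T parallel to HZ: direction (0, 1/2); meets MJ at Q = (1, -5/3)
Q = M + t·(J−M) with t = 8/3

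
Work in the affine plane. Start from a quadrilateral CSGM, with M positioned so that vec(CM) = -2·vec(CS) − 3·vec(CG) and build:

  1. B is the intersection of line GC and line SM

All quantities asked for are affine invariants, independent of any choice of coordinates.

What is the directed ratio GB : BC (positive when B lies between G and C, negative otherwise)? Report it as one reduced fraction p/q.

GB:BC = -2

Choose coordinates C = (0, 0), S = (1, 0), G = (0, 1), M = (-2, -3).
1. B is the intersection of line GC and line SM ⇒ B = (0, -1)
B = G + t·(C−G) with t = 2, so GB:BC = t:(1−t) = 2:-1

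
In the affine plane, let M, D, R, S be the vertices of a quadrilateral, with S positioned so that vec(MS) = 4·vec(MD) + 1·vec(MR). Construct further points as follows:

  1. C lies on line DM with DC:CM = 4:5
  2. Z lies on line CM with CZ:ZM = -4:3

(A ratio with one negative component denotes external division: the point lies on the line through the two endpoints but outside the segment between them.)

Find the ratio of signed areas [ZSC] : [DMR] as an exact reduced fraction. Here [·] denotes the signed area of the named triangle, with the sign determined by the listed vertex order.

Choose coordinates M = (0, 0), D = (1, 0), R = (0, 1), S = (4, 1).
1. C lies on line DM with DC:CM = 4:5 ⇒ C = (5/9, 0)
2. Z lies on line CM with CZ:ZM = -4:3 ⇒ Z = (-5/3, 0)
2·[ZSC] = -20/9, 2·[DMR] = -1
[ZSC]:[DMR] = -20/9:-1 = 20/9

[ZSC]:[DMR] = 20/9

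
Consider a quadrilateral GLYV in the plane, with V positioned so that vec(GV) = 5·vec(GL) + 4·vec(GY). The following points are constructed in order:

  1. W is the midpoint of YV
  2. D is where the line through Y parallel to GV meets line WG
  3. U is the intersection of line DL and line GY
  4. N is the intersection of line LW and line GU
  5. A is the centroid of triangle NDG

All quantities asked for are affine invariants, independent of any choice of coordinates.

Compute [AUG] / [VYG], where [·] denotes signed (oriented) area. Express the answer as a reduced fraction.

[AUG]:[VYG] = -5/12

Choose coordinates G = (0, 0), L = (1, 0), Y = (0, 1), V = (5, 4).
1. W is the midpoint of YV ⇒ W = (5/2, 5/2)
2. D is where the line through Y parallel to GV meets line WG ⇒ D = (5, 5)
3. U is the intersection of line DL and line GY ⇒ U = (0, -5/4)
4. N is the intersection of line LW and line GU ⇒ N = (0, -5/3)
5. A is the centroid of triangle NDG ⇒ A = (5/3, 10/9)
2·[AUG] = -25/12, 2·[VYG] = 5
[AUG]:[VYG] = -25/12:5 = -5/12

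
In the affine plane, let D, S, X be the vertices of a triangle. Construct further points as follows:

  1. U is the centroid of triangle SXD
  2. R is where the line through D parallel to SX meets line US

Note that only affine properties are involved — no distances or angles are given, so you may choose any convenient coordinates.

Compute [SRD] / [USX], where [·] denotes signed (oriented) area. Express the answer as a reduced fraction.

[SRD]:[USX] = 3

Work in coordinates with D = (0, 0), S = (1, 0), X = (0, 1).
1. U is the centroid of triangle SXD ⇒ U = (1/3, 1/3)
2. R is where the line through D parallel to SX meets line US ⇒ R = (-1, 1)
2·[SRD] = 1, 2·[USX] = 1/3
[SRD]:[USX] = 1:1/3 = 3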